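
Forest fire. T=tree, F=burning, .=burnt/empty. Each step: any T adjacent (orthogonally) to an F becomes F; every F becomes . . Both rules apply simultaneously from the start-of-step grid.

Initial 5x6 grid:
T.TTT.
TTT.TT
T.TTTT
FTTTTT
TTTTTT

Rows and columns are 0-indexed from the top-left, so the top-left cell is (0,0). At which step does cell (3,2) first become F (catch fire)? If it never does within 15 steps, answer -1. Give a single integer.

Step 1: cell (3,2)='T' (+3 fires, +1 burnt)
Step 2: cell (3,2)='F' (+3 fires, +3 burnt)
  -> target ignites at step 2
Step 3: cell (3,2)='.' (+5 fires, +3 burnt)
Step 4: cell (3,2)='.' (+4 fires, +5 burnt)
Step 5: cell (3,2)='.' (+4 fires, +4 burnt)
Step 6: cell (3,2)='.' (+4 fires, +4 burnt)
Step 7: cell (3,2)='.' (+2 fires, +4 burnt)
Step 8: cell (3,2)='.' (+0 fires, +2 burnt)
  fire out at step 8

2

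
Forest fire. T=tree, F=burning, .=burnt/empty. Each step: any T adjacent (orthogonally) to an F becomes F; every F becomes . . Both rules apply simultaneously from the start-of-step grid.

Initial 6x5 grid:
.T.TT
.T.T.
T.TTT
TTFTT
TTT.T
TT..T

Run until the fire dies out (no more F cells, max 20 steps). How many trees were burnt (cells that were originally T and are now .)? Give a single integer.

Answer: 18

Derivation:
Step 1: +4 fires, +1 burnt (F count now 4)
Step 2: +4 fires, +4 burnt (F count now 4)
Step 3: +6 fires, +4 burnt (F count now 6)
Step 4: +3 fires, +6 burnt (F count now 3)
Step 5: +1 fires, +3 burnt (F count now 1)
Step 6: +0 fires, +1 burnt (F count now 0)
Fire out after step 6
Initially T: 20, now '.': 28
Total burnt (originally-T cells now '.'): 18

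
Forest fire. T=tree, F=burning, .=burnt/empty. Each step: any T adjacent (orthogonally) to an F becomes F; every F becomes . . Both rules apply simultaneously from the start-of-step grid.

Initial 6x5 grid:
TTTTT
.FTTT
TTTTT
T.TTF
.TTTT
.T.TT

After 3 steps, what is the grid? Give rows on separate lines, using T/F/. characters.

Step 1: 6 trees catch fire, 2 burn out
  TFTTT
  ..FTT
  TFTTF
  T.TF.
  .TTTF
  .T.TT
Step 2: 10 trees catch fire, 6 burn out
  F.FTT
  ...FF
  F.FF.
  T.F..
  .TTF.
  .T.TF
Step 3: 5 trees catch fire, 10 burn out
  ...FF
  .....
  .....
  F....
  .TF..
  .T.F.

...FF
.....
.....
F....
.TF..
.T.F.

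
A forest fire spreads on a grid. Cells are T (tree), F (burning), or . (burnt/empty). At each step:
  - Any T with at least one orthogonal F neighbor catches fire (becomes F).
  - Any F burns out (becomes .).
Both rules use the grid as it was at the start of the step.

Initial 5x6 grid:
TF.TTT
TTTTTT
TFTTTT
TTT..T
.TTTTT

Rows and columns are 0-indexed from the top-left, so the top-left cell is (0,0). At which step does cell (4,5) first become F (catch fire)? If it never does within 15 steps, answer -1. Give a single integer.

Step 1: cell (4,5)='T' (+5 fires, +2 burnt)
Step 2: cell (4,5)='T' (+6 fires, +5 burnt)
Step 3: cell (4,5)='T' (+3 fires, +6 burnt)
Step 4: cell (4,5)='T' (+4 fires, +3 burnt)
Step 5: cell (4,5)='T' (+4 fires, +4 burnt)
Step 6: cell (4,5)='F' (+2 fires, +4 burnt)
  -> target ignites at step 6
Step 7: cell (4,5)='.' (+0 fires, +2 burnt)
  fire out at step 7

6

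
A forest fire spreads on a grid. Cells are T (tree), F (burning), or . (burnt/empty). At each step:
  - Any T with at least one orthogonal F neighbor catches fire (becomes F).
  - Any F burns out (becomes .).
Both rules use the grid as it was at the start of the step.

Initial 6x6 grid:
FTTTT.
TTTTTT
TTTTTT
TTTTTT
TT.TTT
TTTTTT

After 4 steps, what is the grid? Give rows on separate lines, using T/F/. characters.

Step 1: 2 trees catch fire, 1 burn out
  .FTTT.
  FTTTTT
  TTTTTT
  TTTTTT
  TT.TTT
  TTTTTT
Step 2: 3 trees catch fire, 2 burn out
  ..FTT.
  .FTTTT
  FTTTTT
  TTTTTT
  TT.TTT
  TTTTTT
Step 3: 4 trees catch fire, 3 burn out
  ...FT.
  ..FTTT
  .FTTTT
  FTTTTT
  TT.TTT
  TTTTTT
Step 4: 5 trees catch fire, 4 burn out
  ....F.
  ...FTT
  ..FTTT
  .FTTTT
  FT.TTT
  TTTTTT

....F.
...FTT
..FTTT
.FTTTT
FT.TTT
TTTTTT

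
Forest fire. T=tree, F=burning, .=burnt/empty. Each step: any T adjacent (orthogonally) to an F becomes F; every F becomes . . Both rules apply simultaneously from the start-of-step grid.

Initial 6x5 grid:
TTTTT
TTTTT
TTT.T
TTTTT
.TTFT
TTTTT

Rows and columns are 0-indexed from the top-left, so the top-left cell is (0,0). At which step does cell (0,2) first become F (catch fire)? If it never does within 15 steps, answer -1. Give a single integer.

Step 1: cell (0,2)='T' (+4 fires, +1 burnt)
Step 2: cell (0,2)='T' (+5 fires, +4 burnt)
Step 3: cell (0,2)='T' (+4 fires, +5 burnt)
Step 4: cell (0,2)='T' (+5 fires, +4 burnt)
Step 5: cell (0,2)='F' (+5 fires, +5 burnt)
  -> target ignites at step 5
Step 6: cell (0,2)='.' (+3 fires, +5 burnt)
Step 7: cell (0,2)='.' (+1 fires, +3 burnt)
Step 8: cell (0,2)='.' (+0 fires, +1 burnt)
  fire out at step 8

5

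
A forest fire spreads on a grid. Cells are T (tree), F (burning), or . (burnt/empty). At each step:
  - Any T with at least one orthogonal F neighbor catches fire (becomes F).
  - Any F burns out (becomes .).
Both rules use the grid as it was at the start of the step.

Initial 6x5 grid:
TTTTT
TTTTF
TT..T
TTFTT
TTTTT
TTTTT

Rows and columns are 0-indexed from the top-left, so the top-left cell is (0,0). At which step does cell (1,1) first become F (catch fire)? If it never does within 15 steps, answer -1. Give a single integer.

Step 1: cell (1,1)='T' (+6 fires, +2 burnt)
Step 2: cell (1,1)='T' (+8 fires, +6 burnt)
Step 3: cell (1,1)='F' (+7 fires, +8 burnt)
  -> target ignites at step 3
Step 4: cell (1,1)='.' (+4 fires, +7 burnt)
Step 5: cell (1,1)='.' (+1 fires, +4 burnt)
Step 6: cell (1,1)='.' (+0 fires, +1 burnt)
  fire out at step 6

3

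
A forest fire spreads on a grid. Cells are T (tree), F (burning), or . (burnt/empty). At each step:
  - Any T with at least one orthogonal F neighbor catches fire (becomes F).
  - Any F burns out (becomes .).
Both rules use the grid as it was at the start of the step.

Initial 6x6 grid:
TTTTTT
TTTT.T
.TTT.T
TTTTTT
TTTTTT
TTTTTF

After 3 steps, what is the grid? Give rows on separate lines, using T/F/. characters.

Step 1: 2 trees catch fire, 1 burn out
  TTTTTT
  TTTT.T
  .TTT.T
  TTTTTT
  TTTTTF
  TTTTF.
Step 2: 3 trees catch fire, 2 burn out
  TTTTTT
  TTTT.T
  .TTT.T
  TTTTTF
  TTTTF.
  TTTF..
Step 3: 4 trees catch fire, 3 burn out
  TTTTTT
  TTTT.T
  .TTT.F
  TTTTF.
  TTTF..
  TTF...

TTTTTT
TTTT.T
.TTT.F
TTTTF.
TTTF..
TTF...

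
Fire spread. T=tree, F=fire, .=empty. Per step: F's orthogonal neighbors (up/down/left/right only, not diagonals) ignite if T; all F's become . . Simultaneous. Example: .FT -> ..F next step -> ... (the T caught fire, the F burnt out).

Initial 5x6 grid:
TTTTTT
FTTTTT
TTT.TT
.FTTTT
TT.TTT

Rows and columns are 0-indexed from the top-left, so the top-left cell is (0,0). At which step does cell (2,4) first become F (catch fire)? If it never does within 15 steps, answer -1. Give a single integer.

Step 1: cell (2,4)='T' (+6 fires, +2 burnt)
Step 2: cell (2,4)='T' (+5 fires, +6 burnt)
Step 3: cell (2,4)='T' (+4 fires, +5 burnt)
Step 4: cell (2,4)='F' (+5 fires, +4 burnt)
  -> target ignites at step 4
Step 5: cell (2,4)='.' (+4 fires, +5 burnt)
Step 6: cell (2,4)='.' (+1 fires, +4 burnt)
Step 7: cell (2,4)='.' (+0 fires, +1 burnt)
  fire out at step 7

4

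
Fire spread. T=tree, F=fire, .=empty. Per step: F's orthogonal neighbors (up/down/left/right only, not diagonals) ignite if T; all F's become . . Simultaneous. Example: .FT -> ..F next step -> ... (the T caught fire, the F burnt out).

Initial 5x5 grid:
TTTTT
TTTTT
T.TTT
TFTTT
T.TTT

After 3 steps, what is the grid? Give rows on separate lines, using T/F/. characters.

Step 1: 2 trees catch fire, 1 burn out
  TTTTT
  TTTTT
  T.TTT
  F.FTT
  T.TTT
Step 2: 5 trees catch fire, 2 burn out
  TTTTT
  TTTTT
  F.FTT
  ...FT
  F.FTT
Step 3: 5 trees catch fire, 5 burn out
  TTTTT
  FTFTT
  ...FT
  ....F
  ...FT

TTTTT
FTFTT
...FT
....F
...FT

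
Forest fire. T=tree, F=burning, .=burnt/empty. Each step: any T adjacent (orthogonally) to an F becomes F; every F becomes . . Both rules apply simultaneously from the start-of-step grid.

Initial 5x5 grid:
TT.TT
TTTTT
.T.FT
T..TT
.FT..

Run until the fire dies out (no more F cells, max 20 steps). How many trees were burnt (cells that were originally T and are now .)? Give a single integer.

Step 1: +4 fires, +2 burnt (F count now 4)
Step 2: +4 fires, +4 burnt (F count now 4)
Step 3: +2 fires, +4 burnt (F count now 2)
Step 4: +3 fires, +2 burnt (F count now 3)
Step 5: +1 fires, +3 burnt (F count now 1)
Step 6: +0 fires, +1 burnt (F count now 0)
Fire out after step 6
Initially T: 15, now '.': 24
Total burnt (originally-T cells now '.'): 14

Answer: 14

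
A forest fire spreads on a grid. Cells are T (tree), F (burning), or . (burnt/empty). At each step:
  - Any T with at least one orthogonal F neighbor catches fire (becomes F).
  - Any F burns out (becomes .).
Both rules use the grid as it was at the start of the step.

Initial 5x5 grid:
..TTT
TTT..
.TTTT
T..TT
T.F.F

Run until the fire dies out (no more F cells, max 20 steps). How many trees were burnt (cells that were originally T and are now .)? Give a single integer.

Answer: 12

Derivation:
Step 1: +1 fires, +2 burnt (F count now 1)
Step 2: +2 fires, +1 burnt (F count now 2)
Step 3: +1 fires, +2 burnt (F count now 1)
Step 4: +1 fires, +1 burnt (F count now 1)
Step 5: +2 fires, +1 burnt (F count now 2)
Step 6: +2 fires, +2 burnt (F count now 2)
Step 7: +2 fires, +2 burnt (F count now 2)
Step 8: +1 fires, +2 burnt (F count now 1)
Step 9: +0 fires, +1 burnt (F count now 0)
Fire out after step 9
Initially T: 14, now '.': 23
Total burnt (originally-T cells now '.'): 12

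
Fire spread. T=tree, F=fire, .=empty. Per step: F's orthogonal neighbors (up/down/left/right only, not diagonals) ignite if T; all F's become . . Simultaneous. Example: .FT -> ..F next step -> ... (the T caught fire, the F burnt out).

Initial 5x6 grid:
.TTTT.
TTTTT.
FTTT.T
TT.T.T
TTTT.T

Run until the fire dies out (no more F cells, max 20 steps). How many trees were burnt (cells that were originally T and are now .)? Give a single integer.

Answer: 19

Derivation:
Step 1: +3 fires, +1 burnt (F count now 3)
Step 2: +4 fires, +3 burnt (F count now 4)
Step 3: +4 fires, +4 burnt (F count now 4)
Step 4: +4 fires, +4 burnt (F count now 4)
Step 5: +3 fires, +4 burnt (F count now 3)
Step 6: +1 fires, +3 burnt (F count now 1)
Step 7: +0 fires, +1 burnt (F count now 0)
Fire out after step 7
Initially T: 22, now '.': 27
Total burnt (originally-T cells now '.'): 19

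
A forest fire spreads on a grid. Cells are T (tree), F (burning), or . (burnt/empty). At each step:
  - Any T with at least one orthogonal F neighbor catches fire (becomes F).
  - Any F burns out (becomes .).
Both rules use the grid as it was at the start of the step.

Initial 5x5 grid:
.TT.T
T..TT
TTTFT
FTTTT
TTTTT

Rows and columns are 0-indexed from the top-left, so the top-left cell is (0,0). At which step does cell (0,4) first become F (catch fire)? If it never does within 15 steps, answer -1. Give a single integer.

Step 1: cell (0,4)='T' (+7 fires, +2 burnt)
Step 2: cell (0,4)='T' (+7 fires, +7 burnt)
Step 3: cell (0,4)='F' (+3 fires, +7 burnt)
  -> target ignites at step 3
Step 4: cell (0,4)='.' (+0 fires, +3 burnt)
  fire out at step 4

3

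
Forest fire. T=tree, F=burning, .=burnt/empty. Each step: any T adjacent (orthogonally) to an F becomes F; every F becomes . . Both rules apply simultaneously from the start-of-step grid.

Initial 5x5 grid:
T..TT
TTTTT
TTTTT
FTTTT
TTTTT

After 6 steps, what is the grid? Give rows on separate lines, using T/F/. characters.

Step 1: 3 trees catch fire, 1 burn out
  T..TT
  TTTTT
  FTTTT
  .FTTT
  FTTTT
Step 2: 4 trees catch fire, 3 burn out
  T..TT
  FTTTT
  .FTTT
  ..FTT
  .FTTT
Step 3: 5 trees catch fire, 4 burn out
  F..TT
  .FTTT
  ..FTT
  ...FT
  ..FTT
Step 4: 4 trees catch fire, 5 burn out
  ...TT
  ..FTT
  ...FT
  ....F
  ...FT
Step 5: 3 trees catch fire, 4 burn out
  ...TT
  ...FT
  ....F
  .....
  ....F
Step 6: 2 trees catch fire, 3 burn out
  ...FT
  ....F
  .....
  .....
  .....

...FT
....F
.....
.....
.....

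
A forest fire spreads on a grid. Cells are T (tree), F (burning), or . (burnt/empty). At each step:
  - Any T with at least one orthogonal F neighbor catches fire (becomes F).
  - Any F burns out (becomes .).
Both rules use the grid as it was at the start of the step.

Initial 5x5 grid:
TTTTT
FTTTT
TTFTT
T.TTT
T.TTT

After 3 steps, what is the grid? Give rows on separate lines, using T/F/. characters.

Step 1: 7 trees catch fire, 2 burn out
  FTTTT
  .FFTT
  FF.FT
  T.FTT
  T.TTT
Step 2: 7 trees catch fire, 7 burn out
  .FFTT
  ...FT
  ....F
  F..FT
  T.FTT
Step 3: 5 trees catch fire, 7 burn out
  ...FT
  ....F
  .....
  ....F
  F..FT

...FT
....F
.....
....F
F..FT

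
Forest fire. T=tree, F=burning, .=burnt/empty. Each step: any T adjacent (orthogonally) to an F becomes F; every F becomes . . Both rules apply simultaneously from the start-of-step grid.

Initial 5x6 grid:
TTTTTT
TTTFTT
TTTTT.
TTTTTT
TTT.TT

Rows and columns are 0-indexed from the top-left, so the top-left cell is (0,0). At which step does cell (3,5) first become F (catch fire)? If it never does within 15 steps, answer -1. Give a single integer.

Step 1: cell (3,5)='T' (+4 fires, +1 burnt)
Step 2: cell (3,5)='T' (+7 fires, +4 burnt)
Step 3: cell (3,5)='T' (+6 fires, +7 burnt)
Step 4: cell (3,5)='F' (+6 fires, +6 burnt)
  -> target ignites at step 4
Step 5: cell (3,5)='.' (+3 fires, +6 burnt)
Step 6: cell (3,5)='.' (+1 fires, +3 burnt)
Step 7: cell (3,5)='.' (+0 fires, +1 burnt)
  fire out at step 7

4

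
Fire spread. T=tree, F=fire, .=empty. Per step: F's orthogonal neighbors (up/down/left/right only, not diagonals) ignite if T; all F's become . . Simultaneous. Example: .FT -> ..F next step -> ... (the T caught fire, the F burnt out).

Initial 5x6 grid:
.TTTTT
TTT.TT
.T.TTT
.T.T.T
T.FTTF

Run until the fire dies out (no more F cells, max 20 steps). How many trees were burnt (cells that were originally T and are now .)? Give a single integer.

Answer: 19

Derivation:
Step 1: +3 fires, +2 burnt (F count now 3)
Step 2: +2 fires, +3 burnt (F count now 2)
Step 3: +3 fires, +2 burnt (F count now 3)
Step 4: +2 fires, +3 burnt (F count now 2)
Step 5: +1 fires, +2 burnt (F count now 1)
Step 6: +1 fires, +1 burnt (F count now 1)
Step 7: +1 fires, +1 burnt (F count now 1)
Step 8: +2 fires, +1 burnt (F count now 2)
Step 9: +1 fires, +2 burnt (F count now 1)
Step 10: +2 fires, +1 burnt (F count now 2)
Step 11: +1 fires, +2 burnt (F count now 1)
Step 12: +0 fires, +1 burnt (F count now 0)
Fire out after step 12
Initially T: 20, now '.': 29
Total burnt (originally-T cells now '.'): 19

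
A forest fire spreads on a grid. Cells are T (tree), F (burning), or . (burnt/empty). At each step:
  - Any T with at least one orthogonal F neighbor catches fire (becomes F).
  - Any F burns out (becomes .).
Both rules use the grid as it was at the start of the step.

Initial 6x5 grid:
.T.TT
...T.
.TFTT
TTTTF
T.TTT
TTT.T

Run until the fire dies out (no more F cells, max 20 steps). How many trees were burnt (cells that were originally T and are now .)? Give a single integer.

Step 1: +6 fires, +2 burnt (F count now 6)
Step 2: +5 fires, +6 burnt (F count now 5)
Step 3: +3 fires, +5 burnt (F count now 3)
Step 4: +3 fires, +3 burnt (F count now 3)
Step 5: +1 fires, +3 burnt (F count now 1)
Step 6: +0 fires, +1 burnt (F count now 0)
Fire out after step 6
Initially T: 19, now '.': 29
Total burnt (originally-T cells now '.'): 18

Answer: 18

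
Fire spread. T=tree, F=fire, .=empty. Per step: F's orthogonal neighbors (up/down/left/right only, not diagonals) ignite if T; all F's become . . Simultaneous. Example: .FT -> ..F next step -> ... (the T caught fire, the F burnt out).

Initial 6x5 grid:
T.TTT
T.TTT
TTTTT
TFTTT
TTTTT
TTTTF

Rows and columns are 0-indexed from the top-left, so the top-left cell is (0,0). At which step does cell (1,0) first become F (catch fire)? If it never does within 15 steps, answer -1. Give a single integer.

Step 1: cell (1,0)='T' (+6 fires, +2 burnt)
Step 2: cell (1,0)='T' (+9 fires, +6 burnt)
Step 3: cell (1,0)='F' (+5 fires, +9 burnt)
  -> target ignites at step 3
Step 4: cell (1,0)='.' (+4 fires, +5 burnt)
Step 5: cell (1,0)='.' (+2 fires, +4 burnt)
Step 6: cell (1,0)='.' (+0 fires, +2 burnt)
  fire out at step 6

3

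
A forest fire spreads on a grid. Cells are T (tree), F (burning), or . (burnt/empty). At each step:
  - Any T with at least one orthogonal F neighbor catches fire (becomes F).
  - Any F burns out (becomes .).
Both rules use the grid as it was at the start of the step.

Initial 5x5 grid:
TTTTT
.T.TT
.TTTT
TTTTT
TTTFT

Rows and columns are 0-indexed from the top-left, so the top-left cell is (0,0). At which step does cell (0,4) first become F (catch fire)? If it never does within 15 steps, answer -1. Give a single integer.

Step 1: cell (0,4)='T' (+3 fires, +1 burnt)
Step 2: cell (0,4)='T' (+4 fires, +3 burnt)
Step 3: cell (0,4)='T' (+5 fires, +4 burnt)
Step 4: cell (0,4)='T' (+4 fires, +5 burnt)
Step 5: cell (0,4)='F' (+3 fires, +4 burnt)
  -> target ignites at step 5
Step 6: cell (0,4)='.' (+1 fires, +3 burnt)
Step 7: cell (0,4)='.' (+1 fires, +1 burnt)
Step 8: cell (0,4)='.' (+0 fires, +1 burnt)
  fire out at step 8

5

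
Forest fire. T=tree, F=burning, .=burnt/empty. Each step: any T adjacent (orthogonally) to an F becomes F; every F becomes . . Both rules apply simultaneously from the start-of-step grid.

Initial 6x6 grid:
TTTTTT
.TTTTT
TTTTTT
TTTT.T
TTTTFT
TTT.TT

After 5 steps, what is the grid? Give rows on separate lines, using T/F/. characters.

Step 1: 3 trees catch fire, 1 burn out
  TTTTTT
  .TTTTT
  TTTTTT
  TTTT.T
  TTTF.F
  TTT.FT
Step 2: 4 trees catch fire, 3 burn out
  TTTTTT
  .TTTTT
  TTTTTT
  TTTF.F
  TTF...
  TTT..F
Step 3: 5 trees catch fire, 4 burn out
  TTTTTT
  .TTTTT
  TTTFTF
  TTF...
  TF....
  TTF...
Step 4: 7 trees catch fire, 5 burn out
  TTTTTT
  .TTFTF
  TTF.F.
  TF....
  F.....
  TF....
Step 5: 7 trees catch fire, 7 burn out
  TTTFTF
  .TF.F.
  TF....
  F.....
  ......
  F.....

TTTFTF
.TF.F.
TF....
F.....
......
F.....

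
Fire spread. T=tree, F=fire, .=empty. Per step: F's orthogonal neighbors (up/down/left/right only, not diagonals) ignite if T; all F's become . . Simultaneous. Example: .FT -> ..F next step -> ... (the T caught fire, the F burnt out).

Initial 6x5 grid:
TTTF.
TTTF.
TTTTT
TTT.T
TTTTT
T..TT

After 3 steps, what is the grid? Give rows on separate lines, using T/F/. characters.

Step 1: 3 trees catch fire, 2 burn out
  TTF..
  TTF..
  TTTFT
  TTT.T
  TTTTT
  T..TT
Step 2: 4 trees catch fire, 3 burn out
  TF...
  TF...
  TTF.F
  TTT.T
  TTTTT
  T..TT
Step 3: 5 trees catch fire, 4 burn out
  F....
  F....
  TF...
  TTF.F
  TTTTT
  T..TT

F....
F....
TF...
TTF.F
TTTTT
T..TT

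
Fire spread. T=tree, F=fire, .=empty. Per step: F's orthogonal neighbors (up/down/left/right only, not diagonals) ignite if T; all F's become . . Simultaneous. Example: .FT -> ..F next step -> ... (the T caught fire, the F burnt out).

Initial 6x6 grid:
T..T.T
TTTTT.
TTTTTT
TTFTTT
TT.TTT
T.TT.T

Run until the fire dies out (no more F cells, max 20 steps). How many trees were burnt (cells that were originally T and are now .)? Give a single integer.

Step 1: +3 fires, +1 burnt (F count now 3)
Step 2: +7 fires, +3 burnt (F count now 7)
Step 3: +8 fires, +7 burnt (F count now 8)
Step 4: +7 fires, +8 burnt (F count now 7)
Step 5: +2 fires, +7 burnt (F count now 2)
Step 6: +0 fires, +2 burnt (F count now 0)
Fire out after step 6
Initially T: 28, now '.': 35
Total burnt (originally-T cells now '.'): 27

Answer: 27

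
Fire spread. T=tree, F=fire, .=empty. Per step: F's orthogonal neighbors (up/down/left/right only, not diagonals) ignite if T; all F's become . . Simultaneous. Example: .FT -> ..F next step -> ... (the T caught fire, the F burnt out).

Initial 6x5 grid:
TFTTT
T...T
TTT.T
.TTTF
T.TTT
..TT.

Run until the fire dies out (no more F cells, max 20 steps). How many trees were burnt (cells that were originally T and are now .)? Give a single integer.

Step 1: +5 fires, +2 burnt (F count now 5)
Step 2: +5 fires, +5 burnt (F count now 5)
Step 3: +6 fires, +5 burnt (F count now 6)
Step 4: +2 fires, +6 burnt (F count now 2)
Step 5: +0 fires, +2 burnt (F count now 0)
Fire out after step 5
Initially T: 19, now '.': 29
Total burnt (originally-T cells now '.'): 18

Answer: 18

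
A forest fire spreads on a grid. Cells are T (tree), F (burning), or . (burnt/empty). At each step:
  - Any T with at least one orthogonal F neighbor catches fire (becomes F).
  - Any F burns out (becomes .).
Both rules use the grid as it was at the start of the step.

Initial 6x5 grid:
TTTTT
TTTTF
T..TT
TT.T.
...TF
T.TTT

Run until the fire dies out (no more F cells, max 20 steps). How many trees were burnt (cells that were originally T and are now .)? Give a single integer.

Step 1: +5 fires, +2 burnt (F count now 5)
Step 2: +5 fires, +5 burnt (F count now 5)
Step 3: +3 fires, +5 burnt (F count now 3)
Step 4: +2 fires, +3 burnt (F count now 2)
Step 5: +2 fires, +2 burnt (F count now 2)
Step 6: +1 fires, +2 burnt (F count now 1)
Step 7: +1 fires, +1 burnt (F count now 1)
Step 8: +0 fires, +1 burnt (F count now 0)
Fire out after step 8
Initially T: 20, now '.': 29
Total burnt (originally-T cells now '.'): 19

Answer: 19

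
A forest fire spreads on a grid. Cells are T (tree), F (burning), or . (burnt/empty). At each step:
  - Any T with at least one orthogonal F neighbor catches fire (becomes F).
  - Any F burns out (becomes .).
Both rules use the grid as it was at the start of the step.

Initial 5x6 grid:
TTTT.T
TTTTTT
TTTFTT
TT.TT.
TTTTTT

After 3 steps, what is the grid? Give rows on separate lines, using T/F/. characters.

Step 1: 4 trees catch fire, 1 burn out
  TTTT.T
  TTTFTT
  TTF.FT
  TT.FT.
  TTTTTT
Step 2: 7 trees catch fire, 4 burn out
  TTTF.T
  TTF.FT
  TF...F
  TT..F.
  TTTFTT
Step 3: 7 trees catch fire, 7 burn out
  TTF..T
  TF...F
  F.....
  TF....
  TTF.FT

TTF..T
TF...F
F.....
TF....
TTF.FT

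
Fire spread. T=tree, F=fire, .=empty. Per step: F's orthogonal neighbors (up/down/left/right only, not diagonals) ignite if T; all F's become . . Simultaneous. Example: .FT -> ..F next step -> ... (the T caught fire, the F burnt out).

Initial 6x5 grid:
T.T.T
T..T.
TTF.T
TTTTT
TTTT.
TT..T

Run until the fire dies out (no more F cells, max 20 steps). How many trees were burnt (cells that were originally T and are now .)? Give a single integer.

Step 1: +2 fires, +1 burnt (F count now 2)
Step 2: +4 fires, +2 burnt (F count now 4)
Step 3: +5 fires, +4 burnt (F count now 5)
Step 4: +4 fires, +5 burnt (F count now 4)
Step 5: +1 fires, +4 burnt (F count now 1)
Step 6: +0 fires, +1 burnt (F count now 0)
Fire out after step 6
Initially T: 20, now '.': 26
Total burnt (originally-T cells now '.'): 16

Answer: 16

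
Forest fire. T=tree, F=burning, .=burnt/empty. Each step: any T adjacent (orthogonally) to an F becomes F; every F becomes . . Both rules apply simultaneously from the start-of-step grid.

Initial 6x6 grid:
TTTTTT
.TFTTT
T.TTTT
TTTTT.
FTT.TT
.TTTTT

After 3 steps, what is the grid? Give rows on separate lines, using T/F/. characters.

Step 1: 6 trees catch fire, 2 burn out
  TTFTTT
  .F.FTT
  T.FTTT
  FTTTT.
  .FT.TT
  .TTTTT
Step 2: 9 trees catch fire, 6 burn out
  TF.FTT
  ....FT
  F..FTT
  .FFTT.
  ..F.TT
  .FTTTT
Step 3: 6 trees catch fire, 9 burn out
  F...FT
  .....F
  ....FT
  ...FT.
  ....TT
  ..FTTT

F...FT
.....F
....FT
...FT.
....TT
..FTTT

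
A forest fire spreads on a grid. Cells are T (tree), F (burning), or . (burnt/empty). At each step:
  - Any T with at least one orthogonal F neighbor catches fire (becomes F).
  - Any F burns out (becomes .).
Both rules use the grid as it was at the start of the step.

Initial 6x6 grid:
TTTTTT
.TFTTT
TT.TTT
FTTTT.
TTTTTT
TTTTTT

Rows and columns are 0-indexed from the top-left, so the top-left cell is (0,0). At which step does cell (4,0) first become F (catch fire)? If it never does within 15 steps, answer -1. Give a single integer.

Step 1: cell (4,0)='F' (+6 fires, +2 burnt)
  -> target ignites at step 1
Step 2: cell (4,0)='.' (+8 fires, +6 burnt)
Step 3: cell (4,0)='.' (+7 fires, +8 burnt)
Step 4: cell (4,0)='.' (+5 fires, +7 burnt)
Step 5: cell (4,0)='.' (+2 fires, +5 burnt)
Step 6: cell (4,0)='.' (+2 fires, +2 burnt)
Step 7: cell (4,0)='.' (+1 fires, +2 burnt)
Step 8: cell (4,0)='.' (+0 fires, +1 burnt)
  fire out at step 8

1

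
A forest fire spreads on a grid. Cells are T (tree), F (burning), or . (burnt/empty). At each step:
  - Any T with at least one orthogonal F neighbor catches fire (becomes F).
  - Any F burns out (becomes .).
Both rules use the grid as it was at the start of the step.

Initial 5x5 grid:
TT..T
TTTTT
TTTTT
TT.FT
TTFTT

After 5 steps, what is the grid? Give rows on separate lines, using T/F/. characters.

Step 1: 4 trees catch fire, 2 burn out
  TT..T
  TTTTT
  TTTFT
  TT..F
  TF.FT
Step 2: 6 trees catch fire, 4 burn out
  TT..T
  TTTFT
  TTF.F
  TF...
  F...F
Step 3: 4 trees catch fire, 6 burn out
  TT..T
  TTF.F
  TF...
  F....
  .....
Step 4: 3 trees catch fire, 4 burn out
  TT..F
  TF...
  F....
  .....
  .....
Step 5: 2 trees catch fire, 3 burn out
  TF...
  F....
  .....
  .....
  .....

TF...
F....
.....
.....
.....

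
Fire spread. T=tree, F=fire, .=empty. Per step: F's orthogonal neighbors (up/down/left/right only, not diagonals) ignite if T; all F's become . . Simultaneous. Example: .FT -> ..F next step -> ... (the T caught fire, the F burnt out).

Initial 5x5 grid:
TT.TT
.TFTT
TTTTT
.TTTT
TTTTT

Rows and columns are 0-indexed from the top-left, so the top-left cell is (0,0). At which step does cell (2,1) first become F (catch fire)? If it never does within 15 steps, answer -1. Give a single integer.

Step 1: cell (2,1)='T' (+3 fires, +1 burnt)
Step 2: cell (2,1)='F' (+6 fires, +3 burnt)
  -> target ignites at step 2
Step 3: cell (2,1)='.' (+7 fires, +6 burnt)
Step 4: cell (2,1)='.' (+3 fires, +7 burnt)
Step 5: cell (2,1)='.' (+2 fires, +3 burnt)
Step 6: cell (2,1)='.' (+0 fires, +2 burnt)
  fire out at step 6

2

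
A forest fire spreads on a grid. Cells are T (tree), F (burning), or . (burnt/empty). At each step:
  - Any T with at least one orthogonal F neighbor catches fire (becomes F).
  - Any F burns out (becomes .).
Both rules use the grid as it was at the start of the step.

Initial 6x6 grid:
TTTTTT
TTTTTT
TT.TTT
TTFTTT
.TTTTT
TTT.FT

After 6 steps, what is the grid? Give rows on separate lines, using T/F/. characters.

Step 1: 5 trees catch fire, 2 burn out
  TTTTTT
  TTTTTT
  TT.TTT
  TF.FTT
  .TFTFT
  TTT..F
Step 2: 8 trees catch fire, 5 burn out
  TTTTTT
  TTTTTT
  TF.FTT
  F...FT
  .F.F.F
  TTF...
Step 3: 6 trees catch fire, 8 burn out
  TTTTTT
  TFTFTT
  F...FT
  .....F
  ......
  TF....
Step 4: 7 trees catch fire, 6 burn out
  TFTFTT
  F.F.FT
  .....F
  ......
  ......
  F.....
Step 5: 4 trees catch fire, 7 burn out
  F.F.FT
  .....F
  ......
  ......
  ......
  ......
Step 6: 1 trees catch fire, 4 burn out
  .....F
  ......
  ......
  ......
  ......
  ......

.....F
......
......
......
......
......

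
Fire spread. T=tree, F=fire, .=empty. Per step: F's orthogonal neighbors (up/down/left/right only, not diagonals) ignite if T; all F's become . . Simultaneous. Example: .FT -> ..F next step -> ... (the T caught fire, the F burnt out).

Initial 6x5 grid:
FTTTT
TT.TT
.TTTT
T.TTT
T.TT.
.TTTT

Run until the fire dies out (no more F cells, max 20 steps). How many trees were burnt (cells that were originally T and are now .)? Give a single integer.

Answer: 21

Derivation:
Step 1: +2 fires, +1 burnt (F count now 2)
Step 2: +2 fires, +2 burnt (F count now 2)
Step 3: +2 fires, +2 burnt (F count now 2)
Step 4: +3 fires, +2 burnt (F count now 3)
Step 5: +3 fires, +3 burnt (F count now 3)
Step 6: +3 fires, +3 burnt (F count now 3)
Step 7: +3 fires, +3 burnt (F count now 3)
Step 8: +2 fires, +3 burnt (F count now 2)
Step 9: +1 fires, +2 burnt (F count now 1)
Step 10: +0 fires, +1 burnt (F count now 0)
Fire out after step 10
Initially T: 23, now '.': 28
Total burnt (originally-T cells now '.'): 21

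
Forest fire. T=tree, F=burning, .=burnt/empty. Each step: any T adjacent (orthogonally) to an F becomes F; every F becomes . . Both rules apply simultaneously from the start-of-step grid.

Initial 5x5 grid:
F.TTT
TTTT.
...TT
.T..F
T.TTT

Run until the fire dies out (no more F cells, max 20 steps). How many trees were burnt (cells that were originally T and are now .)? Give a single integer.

Answer: 12

Derivation:
Step 1: +3 fires, +2 burnt (F count now 3)
Step 2: +3 fires, +3 burnt (F count now 3)
Step 3: +3 fires, +3 burnt (F count now 3)
Step 4: +2 fires, +3 burnt (F count now 2)
Step 5: +1 fires, +2 burnt (F count now 1)
Step 6: +0 fires, +1 burnt (F count now 0)
Fire out after step 6
Initially T: 14, now '.': 23
Total burnt (originally-T cells now '.'): 12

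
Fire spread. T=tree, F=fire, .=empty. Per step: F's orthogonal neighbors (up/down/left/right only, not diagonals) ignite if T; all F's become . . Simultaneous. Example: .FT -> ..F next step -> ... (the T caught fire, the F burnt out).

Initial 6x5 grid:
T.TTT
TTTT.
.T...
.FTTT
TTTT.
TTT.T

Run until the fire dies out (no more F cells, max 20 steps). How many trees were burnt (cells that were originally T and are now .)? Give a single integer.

Step 1: +3 fires, +1 burnt (F count now 3)
Step 2: +5 fires, +3 burnt (F count now 5)
Step 3: +6 fires, +5 burnt (F count now 6)
Step 4: +3 fires, +6 burnt (F count now 3)
Step 5: +1 fires, +3 burnt (F count now 1)
Step 6: +1 fires, +1 burnt (F count now 1)
Step 7: +0 fires, +1 burnt (F count now 0)
Fire out after step 7
Initially T: 20, now '.': 29
Total burnt (originally-T cells now '.'): 19

Answer: 19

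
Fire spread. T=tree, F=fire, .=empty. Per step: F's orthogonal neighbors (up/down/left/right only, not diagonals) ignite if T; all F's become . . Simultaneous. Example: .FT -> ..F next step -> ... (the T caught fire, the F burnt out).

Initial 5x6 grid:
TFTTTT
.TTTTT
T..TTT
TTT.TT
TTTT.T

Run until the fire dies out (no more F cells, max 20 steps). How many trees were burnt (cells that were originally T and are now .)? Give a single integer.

Answer: 16

Derivation:
Step 1: +3 fires, +1 burnt (F count now 3)
Step 2: +2 fires, +3 burnt (F count now 2)
Step 3: +2 fires, +2 burnt (F count now 2)
Step 4: +3 fires, +2 burnt (F count now 3)
Step 5: +2 fires, +3 burnt (F count now 2)
Step 6: +2 fires, +2 burnt (F count now 2)
Step 7: +1 fires, +2 burnt (F count now 1)
Step 8: +1 fires, +1 burnt (F count now 1)
Step 9: +0 fires, +1 burnt (F count now 0)
Fire out after step 9
Initially T: 24, now '.': 22
Total burnt (originally-T cells now '.'): 16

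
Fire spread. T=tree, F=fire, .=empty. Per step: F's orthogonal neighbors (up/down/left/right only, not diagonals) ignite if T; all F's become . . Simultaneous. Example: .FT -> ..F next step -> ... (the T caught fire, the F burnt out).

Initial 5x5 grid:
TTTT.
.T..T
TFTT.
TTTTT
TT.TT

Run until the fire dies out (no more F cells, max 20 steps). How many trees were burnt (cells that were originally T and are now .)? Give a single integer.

Answer: 17

Derivation:
Step 1: +4 fires, +1 burnt (F count now 4)
Step 2: +5 fires, +4 burnt (F count now 5)
Step 3: +4 fires, +5 burnt (F count now 4)
Step 4: +3 fires, +4 burnt (F count now 3)
Step 5: +1 fires, +3 burnt (F count now 1)
Step 6: +0 fires, +1 burnt (F count now 0)
Fire out after step 6
Initially T: 18, now '.': 24
Total burnt (originally-T cells now '.'): 17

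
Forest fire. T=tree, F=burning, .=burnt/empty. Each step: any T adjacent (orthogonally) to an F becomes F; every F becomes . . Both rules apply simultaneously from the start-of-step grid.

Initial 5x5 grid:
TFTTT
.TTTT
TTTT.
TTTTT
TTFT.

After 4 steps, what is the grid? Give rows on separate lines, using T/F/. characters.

Step 1: 6 trees catch fire, 2 burn out
  F.FTT
  .FTTT
  TTTT.
  TTFTT
  TF.F.
Step 2: 7 trees catch fire, 6 burn out
  ...FT
  ..FTT
  TFFT.
  TF.FT
  F....
Step 3: 6 trees catch fire, 7 burn out
  ....F
  ...FT
  F..F.
  F...F
  .....
Step 4: 1 trees catch fire, 6 burn out
  .....
  ....F
  .....
  .....
  .....

.....
....F
.....
.....
.....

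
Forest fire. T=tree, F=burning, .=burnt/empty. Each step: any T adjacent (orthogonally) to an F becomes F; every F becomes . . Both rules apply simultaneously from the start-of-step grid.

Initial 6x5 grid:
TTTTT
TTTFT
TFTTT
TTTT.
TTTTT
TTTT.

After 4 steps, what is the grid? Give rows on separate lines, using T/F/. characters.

Step 1: 8 trees catch fire, 2 burn out
  TTTFT
  TFF.F
  F.FFT
  TFTT.
  TTTTT
  TTTT.
Step 2: 9 trees catch fire, 8 burn out
  TFF.F
  F....
  ....F
  F.FF.
  TFTTT
  TTTT.
Step 3: 5 trees catch fire, 9 burn out
  F....
  .....
  .....
  .....
  F.FFT
  TFTT.
Step 4: 4 trees catch fire, 5 burn out
  .....
  .....
  .....
  .....
  ....F
  F.FF.

.....
.....
.....
.....
....F
F.FF.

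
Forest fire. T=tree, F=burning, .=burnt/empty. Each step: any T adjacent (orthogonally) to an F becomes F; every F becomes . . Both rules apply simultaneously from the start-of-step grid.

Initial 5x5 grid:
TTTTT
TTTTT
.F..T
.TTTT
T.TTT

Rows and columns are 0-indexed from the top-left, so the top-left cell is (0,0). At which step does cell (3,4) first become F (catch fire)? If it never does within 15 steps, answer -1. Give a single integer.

Step 1: cell (3,4)='T' (+2 fires, +1 burnt)
Step 2: cell (3,4)='T' (+4 fires, +2 burnt)
Step 3: cell (3,4)='T' (+5 fires, +4 burnt)
Step 4: cell (3,4)='F' (+4 fires, +5 burnt)
  -> target ignites at step 4
Step 5: cell (3,4)='.' (+3 fires, +4 burnt)
Step 6: cell (3,4)='.' (+0 fires, +3 burnt)
  fire out at step 6

4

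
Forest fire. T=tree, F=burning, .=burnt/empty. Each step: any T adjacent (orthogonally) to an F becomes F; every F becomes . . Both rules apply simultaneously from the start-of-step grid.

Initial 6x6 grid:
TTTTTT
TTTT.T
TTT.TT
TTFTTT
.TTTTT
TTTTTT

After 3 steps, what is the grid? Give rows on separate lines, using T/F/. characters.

Step 1: 4 trees catch fire, 1 burn out
  TTTTTT
  TTTT.T
  TTF.TT
  TF.FTT
  .TFTTT
  TTTTTT
Step 2: 7 trees catch fire, 4 burn out
  TTTTTT
  TTFT.T
  TF..TT
  F...FT
  .F.FTT
  TTFTTT
Step 3: 9 trees catch fire, 7 burn out
  TTFTTT
  TF.F.T
  F...FT
  .....F
  ....FT
  TF.FTT

TTFTTT
TF.F.T
F...FT
.....F
....FT
TF.FTT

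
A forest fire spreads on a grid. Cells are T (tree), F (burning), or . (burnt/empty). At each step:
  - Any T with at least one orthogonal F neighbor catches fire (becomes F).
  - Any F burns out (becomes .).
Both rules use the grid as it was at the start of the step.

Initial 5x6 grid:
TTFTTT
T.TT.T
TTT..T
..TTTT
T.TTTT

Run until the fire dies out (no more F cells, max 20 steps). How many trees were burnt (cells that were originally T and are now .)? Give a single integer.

Answer: 21

Derivation:
Step 1: +3 fires, +1 burnt (F count now 3)
Step 2: +4 fires, +3 burnt (F count now 4)
Step 3: +4 fires, +4 burnt (F count now 4)
Step 4: +4 fires, +4 burnt (F count now 4)
Step 5: +3 fires, +4 burnt (F count now 3)
Step 6: +2 fires, +3 burnt (F count now 2)
Step 7: +1 fires, +2 burnt (F count now 1)
Step 8: +0 fires, +1 burnt (F count now 0)
Fire out after step 8
Initially T: 22, now '.': 29
Total burnt (originally-T cells now '.'): 21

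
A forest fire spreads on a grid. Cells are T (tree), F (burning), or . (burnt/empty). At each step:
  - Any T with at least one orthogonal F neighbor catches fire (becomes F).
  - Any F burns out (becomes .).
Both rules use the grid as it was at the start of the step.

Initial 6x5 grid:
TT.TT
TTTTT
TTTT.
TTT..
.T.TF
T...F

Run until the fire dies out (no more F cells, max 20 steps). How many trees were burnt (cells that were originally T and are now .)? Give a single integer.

Step 1: +1 fires, +2 burnt (F count now 1)
Step 2: +0 fires, +1 burnt (F count now 0)
Fire out after step 2
Initially T: 19, now '.': 12
Total burnt (originally-T cells now '.'): 1

Answer: 1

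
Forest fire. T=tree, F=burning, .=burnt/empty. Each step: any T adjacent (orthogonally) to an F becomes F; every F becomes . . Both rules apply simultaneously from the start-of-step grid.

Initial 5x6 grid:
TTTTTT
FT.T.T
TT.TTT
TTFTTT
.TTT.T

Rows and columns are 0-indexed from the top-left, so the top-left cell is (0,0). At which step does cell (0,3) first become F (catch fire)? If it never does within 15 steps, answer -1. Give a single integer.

Step 1: cell (0,3)='T' (+6 fires, +2 burnt)
Step 2: cell (0,3)='T' (+7 fires, +6 burnt)
Step 3: cell (0,3)='T' (+4 fires, +7 burnt)
Step 4: cell (0,3)='F' (+3 fires, +4 burnt)
  -> target ignites at step 4
Step 5: cell (0,3)='.' (+2 fires, +3 burnt)
Step 6: cell (0,3)='.' (+1 fires, +2 burnt)
Step 7: cell (0,3)='.' (+0 fires, +1 burnt)
  fire out at step 7

4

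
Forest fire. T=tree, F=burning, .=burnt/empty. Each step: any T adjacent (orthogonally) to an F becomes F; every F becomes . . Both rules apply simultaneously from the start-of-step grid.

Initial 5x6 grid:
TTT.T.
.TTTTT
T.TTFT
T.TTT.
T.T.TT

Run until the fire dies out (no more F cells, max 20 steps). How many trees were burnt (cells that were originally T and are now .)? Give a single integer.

Step 1: +4 fires, +1 burnt (F count now 4)
Step 2: +6 fires, +4 burnt (F count now 6)
Step 3: +3 fires, +6 burnt (F count now 3)
Step 4: +3 fires, +3 burnt (F count now 3)
Step 5: +1 fires, +3 burnt (F count now 1)
Step 6: +1 fires, +1 burnt (F count now 1)
Step 7: +0 fires, +1 burnt (F count now 0)
Fire out after step 7
Initially T: 21, now '.': 27
Total burnt (originally-T cells now '.'): 18

Answer: 18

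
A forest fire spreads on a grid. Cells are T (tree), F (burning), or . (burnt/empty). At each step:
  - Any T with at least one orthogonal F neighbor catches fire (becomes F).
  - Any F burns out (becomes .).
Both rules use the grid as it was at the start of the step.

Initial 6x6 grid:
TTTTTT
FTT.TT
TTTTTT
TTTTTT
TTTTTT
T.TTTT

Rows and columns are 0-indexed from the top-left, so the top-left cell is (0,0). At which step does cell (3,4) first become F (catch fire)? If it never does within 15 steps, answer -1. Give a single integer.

Step 1: cell (3,4)='T' (+3 fires, +1 burnt)
Step 2: cell (3,4)='T' (+4 fires, +3 burnt)
Step 3: cell (3,4)='T' (+4 fires, +4 burnt)
Step 4: cell (3,4)='T' (+5 fires, +4 burnt)
Step 5: cell (3,4)='T' (+4 fires, +5 burnt)
Step 6: cell (3,4)='F' (+6 fires, +4 burnt)
  -> target ignites at step 6
Step 7: cell (3,4)='.' (+4 fires, +6 burnt)
Step 8: cell (3,4)='.' (+2 fires, +4 burnt)
Step 9: cell (3,4)='.' (+1 fires, +2 burnt)
Step 10: cell (3,4)='.' (+0 fires, +1 burnt)
  fire out at step 10

6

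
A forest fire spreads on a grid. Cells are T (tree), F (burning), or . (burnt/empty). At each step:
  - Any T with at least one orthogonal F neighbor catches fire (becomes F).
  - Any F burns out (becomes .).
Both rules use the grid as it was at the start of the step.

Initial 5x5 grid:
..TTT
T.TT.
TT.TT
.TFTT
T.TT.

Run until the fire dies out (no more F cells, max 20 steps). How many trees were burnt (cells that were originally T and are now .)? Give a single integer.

Step 1: +3 fires, +1 burnt (F count now 3)
Step 2: +4 fires, +3 burnt (F count now 4)
Step 3: +3 fires, +4 burnt (F count now 3)
Step 4: +3 fires, +3 burnt (F count now 3)
Step 5: +2 fires, +3 burnt (F count now 2)
Step 6: +0 fires, +2 burnt (F count now 0)
Fire out after step 6
Initially T: 16, now '.': 24
Total burnt (originally-T cells now '.'): 15

Answer: 15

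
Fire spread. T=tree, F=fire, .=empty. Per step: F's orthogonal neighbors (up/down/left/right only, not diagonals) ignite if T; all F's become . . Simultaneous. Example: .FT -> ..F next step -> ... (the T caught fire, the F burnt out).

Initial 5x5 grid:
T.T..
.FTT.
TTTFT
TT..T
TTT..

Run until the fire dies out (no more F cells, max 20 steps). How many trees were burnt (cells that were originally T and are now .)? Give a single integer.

Answer: 13

Derivation:
Step 1: +5 fires, +2 burnt (F count now 5)
Step 2: +4 fires, +5 burnt (F count now 4)
Step 3: +2 fires, +4 burnt (F count now 2)
Step 4: +2 fires, +2 burnt (F count now 2)
Step 5: +0 fires, +2 burnt (F count now 0)
Fire out after step 5
Initially T: 14, now '.': 24
Total burnt (originally-T cells now '.'): 13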